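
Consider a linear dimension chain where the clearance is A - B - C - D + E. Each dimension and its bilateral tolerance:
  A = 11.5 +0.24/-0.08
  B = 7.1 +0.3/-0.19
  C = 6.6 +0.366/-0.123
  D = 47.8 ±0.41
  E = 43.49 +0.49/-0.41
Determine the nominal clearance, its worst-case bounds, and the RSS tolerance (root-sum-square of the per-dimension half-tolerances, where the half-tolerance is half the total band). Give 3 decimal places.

nominal=-6.510 wc=[-8.076,-5.057] rss=0.718

Stack each dimension's contribution:
  +A: nom +11.500 → Σnom=11.500; wc +0.240/-0.080 → slack +0.240/-0.080; half-tol=0.160, Σhalf²=0.025600
  -B: nom -7.100 → Σnom=4.400; wc +0.190/-0.300 → slack +0.430/-0.380; half-tol=0.245, Σhalf²=0.085625
  -C: nom -6.600 → Σnom=-2.200; wc +0.123/-0.366 → slack +0.553/-0.746; half-tol=0.244, Σhalf²=0.145405
  -D: nom -47.800 → Σnom=-50.000; wc +0.410/-0.410 → slack +0.963/-1.156; half-tol=0.410, Σhalf²=0.313505
  +E: nom +43.490 → Σnom=-6.510; wc +0.490/-0.410 → slack +1.453/-1.566; half-tol=0.450, Σhalf²=0.516005
Nominal = -6.510. Worst-case = [-6.510 - 1.566, -6.510 + 1.453] = [-8.076, -5.057]. RSS = √0.516005 = 0.718.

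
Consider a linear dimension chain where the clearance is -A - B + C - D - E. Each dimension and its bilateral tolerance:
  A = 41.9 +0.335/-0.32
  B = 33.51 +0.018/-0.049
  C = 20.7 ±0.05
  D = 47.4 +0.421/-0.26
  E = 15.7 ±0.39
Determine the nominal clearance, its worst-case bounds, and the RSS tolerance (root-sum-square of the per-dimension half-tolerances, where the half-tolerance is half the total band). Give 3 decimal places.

Stack each dimension's contribution:
  -A: nom -41.900 → Σnom=-41.900; wc +0.320/-0.335 → slack +0.320/-0.335; half-tol=0.328, Σhalf²=0.107256
  -B: nom -33.510 → Σnom=-75.410; wc +0.049/-0.018 → slack +0.369/-0.353; half-tol=0.034, Σhalf²=0.108379
  +C: nom +20.700 → Σnom=-54.710; wc +0.050/-0.050 → slack +0.419/-0.403; half-tol=0.050, Σhalf²=0.110879
  -D: nom -47.400 → Σnom=-102.110; wc +0.260/-0.421 → slack +0.679/-0.824; half-tol=0.341, Σhalf²=0.226819
  -E: nom -15.700 → Σnom=-117.810; wc +0.390/-0.390 → slack +1.069/-1.214; half-tol=0.390, Σhalf²=0.378919
Nominal = -117.810. Worst-case = [-117.810 - 1.214, -117.810 + 1.069] = [-119.024, -116.741]. RSS = √0.378919 = 0.616.

nominal=-117.810 wc=[-119.024,-116.741] rss=0.616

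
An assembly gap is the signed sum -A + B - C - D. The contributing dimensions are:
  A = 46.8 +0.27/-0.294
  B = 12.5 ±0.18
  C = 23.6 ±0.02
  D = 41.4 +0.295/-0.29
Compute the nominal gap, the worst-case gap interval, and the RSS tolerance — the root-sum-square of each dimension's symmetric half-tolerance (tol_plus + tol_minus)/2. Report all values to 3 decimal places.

Stack each dimension's contribution:
  -A: nom -46.800 → Σnom=-46.800; wc +0.294/-0.270 → slack +0.294/-0.270; half-tol=0.282, Σhalf²=0.079524
  +B: nom +12.500 → Σnom=-34.300; wc +0.180/-0.180 → slack +0.474/-0.450; half-tol=0.180, Σhalf²=0.111924
  -C: nom -23.600 → Σnom=-57.900; wc +0.020/-0.020 → slack +0.494/-0.470; half-tol=0.020, Σhalf²=0.112324
  -D: nom -41.400 → Σnom=-99.300; wc +0.290/-0.295 → slack +0.784/-0.765; half-tol=0.292, Σhalf²=0.197880
Nominal = -99.300. Worst-case = [-99.300 - 0.765, -99.300 + 0.784] = [-100.065, -98.516]. RSS = √0.197880 = 0.445.

nominal=-99.300 wc=[-100.065,-98.516] rss=0.445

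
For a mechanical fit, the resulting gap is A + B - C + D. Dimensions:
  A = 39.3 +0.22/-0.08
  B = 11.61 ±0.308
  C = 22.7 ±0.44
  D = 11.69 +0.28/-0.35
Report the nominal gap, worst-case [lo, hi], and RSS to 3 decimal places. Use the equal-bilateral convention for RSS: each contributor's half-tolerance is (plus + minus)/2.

Stack each dimension's contribution:
  +A: nom +39.300 → Σnom=39.300; wc +0.220/-0.080 → slack +0.220/-0.080; half-tol=0.150, Σhalf²=0.022500
  +B: nom +11.610 → Σnom=50.910; wc +0.308/-0.308 → slack +0.528/-0.388; half-tol=0.308, Σhalf²=0.117364
  -C: nom -22.700 → Σnom=28.210; wc +0.440/-0.440 → slack +0.968/-0.828; half-tol=0.440, Σhalf²=0.310964
  +D: nom +11.690 → Σnom=39.900; wc +0.280/-0.350 → slack +1.248/-1.178; half-tol=0.315, Σhalf²=0.410189
Nominal = 39.900. Worst-case = [39.900 - 1.178, 39.900 + 1.248] = [38.722, 41.148]. RSS = √0.410189 = 0.640.

nominal=39.900 wc=[38.722,41.148] rss=0.640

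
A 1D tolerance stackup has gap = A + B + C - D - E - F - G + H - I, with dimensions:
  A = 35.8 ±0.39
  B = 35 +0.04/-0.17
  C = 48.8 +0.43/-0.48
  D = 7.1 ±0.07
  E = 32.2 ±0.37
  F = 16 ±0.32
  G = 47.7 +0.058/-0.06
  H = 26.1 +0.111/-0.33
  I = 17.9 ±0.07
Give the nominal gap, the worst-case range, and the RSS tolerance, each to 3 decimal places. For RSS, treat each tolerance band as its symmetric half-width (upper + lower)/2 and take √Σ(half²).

Stack each dimension's contribution:
  +A: nom +35.800 → Σnom=35.800; wc +0.390/-0.390 → slack +0.390/-0.390; half-tol=0.390, Σhalf²=0.152100
  +B: nom +35.000 → Σnom=70.800; wc +0.040/-0.170 → slack +0.430/-0.560; half-tol=0.105, Σhalf²=0.163125
  +C: nom +48.800 → Σnom=119.600; wc +0.430/-0.480 → slack +0.860/-1.040; half-tol=0.455, Σhalf²=0.370150
  -D: nom -7.100 → Σnom=112.500; wc +0.070/-0.070 → slack +0.930/-1.110; half-tol=0.070, Σhalf²=0.375050
  -E: nom -32.200 → Σnom=80.300; wc +0.370/-0.370 → slack +1.300/-1.480; half-tol=0.370, Σhalf²=0.511950
  -F: nom -16.000 → Σnom=64.300; wc +0.320/-0.320 → slack +1.620/-1.800; half-tol=0.320, Σhalf²=0.614350
  -G: nom -47.700 → Σnom=16.600; wc +0.060/-0.058 → slack +1.680/-1.858; half-tol=0.059, Σhalf²=0.617831
  +H: nom +26.100 → Σnom=42.700; wc +0.111/-0.330 → slack +1.791/-2.188; half-tol=0.221, Σhalf²=0.666451
  -I: nom -17.900 → Σnom=24.800; wc +0.070/-0.070 → slack +1.861/-2.258; half-tol=0.070, Σhalf²=0.671351
Nominal = 24.800. Worst-case = [24.800 - 2.258, 24.800 + 1.861] = [22.542, 26.661]. RSS = √0.671351 = 0.819.

nominal=24.800 wc=[22.542,26.661] rss=0.819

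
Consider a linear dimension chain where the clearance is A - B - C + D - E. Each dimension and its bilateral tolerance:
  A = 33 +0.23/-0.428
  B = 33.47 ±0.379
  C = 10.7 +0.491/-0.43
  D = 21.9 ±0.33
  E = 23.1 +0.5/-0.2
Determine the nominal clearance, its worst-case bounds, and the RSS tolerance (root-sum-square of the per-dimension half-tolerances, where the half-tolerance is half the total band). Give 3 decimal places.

Stack each dimension's contribution:
  +A: nom +33.000 → Σnom=33.000; wc +0.230/-0.428 → slack +0.230/-0.428; half-tol=0.329, Σhalf²=0.108241
  -B: nom -33.470 → Σnom=-0.470; wc +0.379/-0.379 → slack +0.609/-0.807; half-tol=0.379, Σhalf²=0.251882
  -C: nom -10.700 → Σnom=-11.170; wc +0.430/-0.491 → slack +1.039/-1.298; half-tol=0.461, Σhalf²=0.463942
  +D: nom +21.900 → Σnom=10.730; wc +0.330/-0.330 → slack +1.369/-1.628; half-tol=0.330, Σhalf²=0.572842
  -E: nom -23.100 → Σnom=-12.370; wc +0.200/-0.500 → slack +1.569/-2.128; half-tol=0.350, Σhalf²=0.695342
Nominal = -12.370. Worst-case = [-12.370 - 2.128, -12.370 + 1.569] = [-14.498, -10.801]. RSS = √0.695342 = 0.834.

nominal=-12.370 wc=[-14.498,-10.801] rss=0.834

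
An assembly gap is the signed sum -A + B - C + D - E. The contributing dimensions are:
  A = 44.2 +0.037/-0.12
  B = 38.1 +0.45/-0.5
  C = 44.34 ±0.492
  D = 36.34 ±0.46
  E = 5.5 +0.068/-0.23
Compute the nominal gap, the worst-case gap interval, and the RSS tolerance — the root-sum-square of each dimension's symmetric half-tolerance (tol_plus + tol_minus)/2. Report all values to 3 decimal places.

Stack each dimension's contribution:
  -A: nom -44.200 → Σnom=-44.200; wc +0.120/-0.037 → slack +0.120/-0.037; half-tol=0.079, Σhalf²=0.006162
  +B: nom +38.100 → Σnom=-6.100; wc +0.450/-0.500 → slack +0.570/-0.537; half-tol=0.475, Σhalf²=0.231787
  -C: nom -44.340 → Σnom=-50.440; wc +0.492/-0.492 → slack +1.062/-1.029; half-tol=0.492, Σhalf²=0.473851
  +D: nom +36.340 → Σnom=-14.100; wc +0.460/-0.460 → slack +1.522/-1.489; half-tol=0.460, Σhalf²=0.685451
  -E: nom -5.500 → Σnom=-19.600; wc +0.230/-0.068 → slack +1.752/-1.557; half-tol=0.149, Σhalf²=0.707652
Nominal = -19.600. Worst-case = [-19.600 - 1.557, -19.600 + 1.752] = [-21.157, -17.848]. RSS = √0.707652 = 0.841.

nominal=-19.600 wc=[-21.157,-17.848] rss=0.841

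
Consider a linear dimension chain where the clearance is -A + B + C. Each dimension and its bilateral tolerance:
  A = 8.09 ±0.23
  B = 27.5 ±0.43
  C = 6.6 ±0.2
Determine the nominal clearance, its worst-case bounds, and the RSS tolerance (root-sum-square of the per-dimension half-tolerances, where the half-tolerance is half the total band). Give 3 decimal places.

Stack each dimension's contribution:
  -A: nom -8.090 → Σnom=-8.090; wc +0.230/-0.230 → slack +0.230/-0.230; half-tol=0.230, Σhalf²=0.052900
  +B: nom +27.500 → Σnom=19.410; wc +0.430/-0.430 → slack +0.660/-0.660; half-tol=0.430, Σhalf²=0.237800
  +C: nom +6.600 → Σnom=26.010; wc +0.200/-0.200 → slack +0.860/-0.860; half-tol=0.200, Σhalf²=0.277800
Nominal = 26.010. Worst-case = [26.010 - 0.860, 26.010 + 0.860] = [25.150, 26.870]. RSS = √0.277800 = 0.527.

nominal=26.010 wc=[25.150,26.870] rss=0.527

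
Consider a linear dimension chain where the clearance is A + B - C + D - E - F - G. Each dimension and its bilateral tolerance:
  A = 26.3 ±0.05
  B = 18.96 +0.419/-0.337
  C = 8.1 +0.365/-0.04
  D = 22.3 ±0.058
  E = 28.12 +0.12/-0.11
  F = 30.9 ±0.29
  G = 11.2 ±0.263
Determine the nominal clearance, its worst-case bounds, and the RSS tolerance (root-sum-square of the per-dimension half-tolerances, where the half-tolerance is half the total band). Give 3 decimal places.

nominal=-10.760 wc=[-12.243,-9.530] rss=0.597

Stack each dimension's contribution:
  +A: nom +26.300 → Σnom=26.300; wc +0.050/-0.050 → slack +0.050/-0.050; half-tol=0.050, Σhalf²=0.002500
  +B: nom +18.960 → Σnom=45.260; wc +0.419/-0.337 → slack +0.469/-0.387; half-tol=0.378, Σhalf²=0.145384
  -C: nom -8.100 → Σnom=37.160; wc +0.040/-0.365 → slack +0.509/-0.752; half-tol=0.202, Σhalf²=0.186390
  +D: nom +22.300 → Σnom=59.460; wc +0.058/-0.058 → slack +0.567/-0.810; half-tol=0.058, Σhalf²=0.189754
  -E: nom -28.120 → Σnom=31.340; wc +0.110/-0.120 → slack +0.677/-0.930; half-tol=0.115, Σhalf²=0.202979
  -F: nom -30.900 → Σnom=0.440; wc +0.290/-0.290 → slack +0.967/-1.220; half-tol=0.290, Σhalf²=0.287079
  -G: nom -11.200 → Σnom=-10.760; wc +0.263/-0.263 → slack +1.230/-1.483; half-tol=0.263, Σhalf²=0.356248
Nominal = -10.760. Worst-case = [-10.760 - 1.483, -10.760 + 1.230] = [-12.243, -9.530]. RSS = √0.356248 = 0.597.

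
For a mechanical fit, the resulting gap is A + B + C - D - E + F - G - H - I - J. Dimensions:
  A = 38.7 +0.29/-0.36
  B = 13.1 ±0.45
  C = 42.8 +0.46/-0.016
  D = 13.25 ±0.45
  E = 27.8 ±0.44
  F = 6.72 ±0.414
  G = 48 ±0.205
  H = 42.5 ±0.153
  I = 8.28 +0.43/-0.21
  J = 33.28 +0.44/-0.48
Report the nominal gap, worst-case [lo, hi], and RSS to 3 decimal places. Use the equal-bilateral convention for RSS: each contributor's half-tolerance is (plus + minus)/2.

nominal=-71.790 wc=[-75.148,-68.238] rss=1.145

Stack each dimension's contribution:
  +A: nom +38.700 → Σnom=38.700; wc +0.290/-0.360 → slack +0.290/-0.360; half-tol=0.325, Σhalf²=0.105625
  +B: nom +13.100 → Σnom=51.800; wc +0.450/-0.450 → slack +0.740/-0.810; half-tol=0.450, Σhalf²=0.308125
  +C: nom +42.800 → Σnom=94.600; wc +0.460/-0.016 → slack +1.200/-0.826; half-tol=0.238, Σhalf²=0.364769
  -D: nom -13.250 → Σnom=81.350; wc +0.450/-0.450 → slack +1.650/-1.276; half-tol=0.450, Σhalf²=0.567269
  -E: nom -27.800 → Σnom=53.550; wc +0.440/-0.440 → slack +2.090/-1.716; half-tol=0.440, Σhalf²=0.760869
  +F: nom +6.720 → Σnom=60.270; wc +0.414/-0.414 → slack +2.504/-2.130; half-tol=0.414, Σhalf²=0.932265
  -G: nom -48.000 → Σnom=12.270; wc +0.205/-0.205 → slack +2.709/-2.335; half-tol=0.205, Σhalf²=0.974290
  -H: nom -42.500 → Σnom=-30.230; wc +0.153/-0.153 → slack +2.862/-2.488; half-tol=0.153, Σhalf²=0.997699
  -I: nom -8.280 → Σnom=-38.510; wc +0.210/-0.430 → slack +3.072/-2.918; half-tol=0.320, Σhalf²=1.100099
  -J: nom -33.280 → Σnom=-71.790; wc +0.480/-0.440 → slack +3.552/-3.358; half-tol=0.460, Σhalf²=1.311699
Nominal = -71.790. Worst-case = [-71.790 - 3.358, -71.790 + 3.552] = [-75.148, -68.238]. RSS = √1.311699 = 1.145.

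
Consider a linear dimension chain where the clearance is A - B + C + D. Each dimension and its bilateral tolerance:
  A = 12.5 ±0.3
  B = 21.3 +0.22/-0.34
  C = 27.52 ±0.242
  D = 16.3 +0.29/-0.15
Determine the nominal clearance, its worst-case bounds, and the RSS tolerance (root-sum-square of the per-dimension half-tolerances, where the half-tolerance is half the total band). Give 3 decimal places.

Stack each dimension's contribution:
  +A: nom +12.500 → Σnom=12.500; wc +0.300/-0.300 → slack +0.300/-0.300; half-tol=0.300, Σhalf²=0.090000
  -B: nom -21.300 → Σnom=-8.800; wc +0.340/-0.220 → slack +0.640/-0.520; half-tol=0.280, Σhalf²=0.168400
  +C: nom +27.520 → Σnom=18.720; wc +0.242/-0.242 → slack +0.882/-0.762; half-tol=0.242, Σhalf²=0.226964
  +D: nom +16.300 → Σnom=35.020; wc +0.290/-0.150 → slack +1.172/-0.912; half-tol=0.220, Σhalf²=0.275364
Nominal = 35.020. Worst-case = [35.020 - 0.912, 35.020 + 1.172] = [34.108, 36.192]. RSS = √0.275364 = 0.525.

nominal=35.020 wc=[34.108,36.192] rss=0.525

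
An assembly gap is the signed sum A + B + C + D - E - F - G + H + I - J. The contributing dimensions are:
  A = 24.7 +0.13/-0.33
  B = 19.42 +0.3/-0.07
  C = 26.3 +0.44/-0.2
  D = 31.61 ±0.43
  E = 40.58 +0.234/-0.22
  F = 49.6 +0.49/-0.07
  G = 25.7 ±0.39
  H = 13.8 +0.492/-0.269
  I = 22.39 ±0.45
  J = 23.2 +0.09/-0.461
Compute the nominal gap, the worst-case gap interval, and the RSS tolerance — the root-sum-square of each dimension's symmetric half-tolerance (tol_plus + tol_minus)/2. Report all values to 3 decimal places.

Stack each dimension's contribution:
  +A: nom +24.700 → Σnom=24.700; wc +0.130/-0.330 → slack +0.130/-0.330; half-tol=0.230, Σhalf²=0.052900
  +B: nom +19.420 → Σnom=44.120; wc +0.300/-0.070 → slack +0.430/-0.400; half-tol=0.185, Σhalf²=0.087125
  +C: nom +26.300 → Σnom=70.420; wc +0.440/-0.200 → slack +0.870/-0.600; half-tol=0.320, Σhalf²=0.189525
  +D: nom +31.610 → Σnom=102.030; wc +0.430/-0.430 → slack +1.300/-1.030; half-tol=0.430, Σhalf²=0.374425
  -E: nom -40.580 → Σnom=61.450; wc +0.220/-0.234 → slack +1.520/-1.264; half-tol=0.227, Σhalf²=0.425954
  -F: nom -49.600 → Σnom=11.850; wc +0.070/-0.490 → slack +1.590/-1.754; half-tol=0.280, Σhalf²=0.504354
  -G: nom -25.700 → Σnom=-13.850; wc +0.390/-0.390 → slack +1.980/-2.144; half-tol=0.390, Σhalf²=0.656454
  +H: nom +13.800 → Σnom=-0.050; wc +0.492/-0.269 → slack +2.472/-2.413; half-tol=0.381, Σhalf²=0.801234
  +I: nom +22.390 → Σnom=22.340; wc +0.450/-0.450 → slack +2.922/-2.863; half-tol=0.450, Σhalf²=1.003734
  -J: nom -23.200 → Σnom=-0.860; wc +0.461/-0.090 → slack +3.383/-2.953; half-tol=0.276, Σhalf²=1.079635
Nominal = -0.860. Worst-case = [-0.860 - 2.953, -0.860 + 3.383] = [-3.813, 2.523]. RSS = √1.079635 = 1.039.

nominal=-0.860 wc=[-3.813,2.523] rss=1.039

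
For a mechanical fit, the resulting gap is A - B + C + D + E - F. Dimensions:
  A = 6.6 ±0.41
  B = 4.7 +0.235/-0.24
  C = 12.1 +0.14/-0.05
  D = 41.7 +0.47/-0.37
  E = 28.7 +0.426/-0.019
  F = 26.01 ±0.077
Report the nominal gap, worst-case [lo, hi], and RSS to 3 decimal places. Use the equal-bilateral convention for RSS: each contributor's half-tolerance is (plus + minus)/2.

nominal=58.390 wc=[57.229,60.153] rss=0.682

Stack each dimension's contribution:
  +A: nom +6.600 → Σnom=6.600; wc +0.410/-0.410 → slack +0.410/-0.410; half-tol=0.410, Σhalf²=0.168100
  -B: nom -4.700 → Σnom=1.900; wc +0.240/-0.235 → slack +0.650/-0.645; half-tol=0.237, Σhalf²=0.224506
  +C: nom +12.100 → Σnom=14.000; wc +0.140/-0.050 → slack +0.790/-0.695; half-tol=0.095, Σhalf²=0.233531
  +D: nom +41.700 → Σnom=55.700; wc +0.470/-0.370 → slack +1.260/-1.065; half-tol=0.420, Σhalf²=0.409931
  +E: nom +28.700 → Σnom=84.400; wc +0.426/-0.019 → slack +1.686/-1.084; half-tol=0.223, Σhalf²=0.459437
  -F: nom -26.010 → Σnom=58.390; wc +0.077/-0.077 → slack +1.763/-1.161; half-tol=0.077, Σhalf²=0.465366
Nominal = 58.390. Worst-case = [58.390 - 1.161, 58.390 + 1.763] = [57.229, 60.153]. RSS = √0.465366 = 0.682.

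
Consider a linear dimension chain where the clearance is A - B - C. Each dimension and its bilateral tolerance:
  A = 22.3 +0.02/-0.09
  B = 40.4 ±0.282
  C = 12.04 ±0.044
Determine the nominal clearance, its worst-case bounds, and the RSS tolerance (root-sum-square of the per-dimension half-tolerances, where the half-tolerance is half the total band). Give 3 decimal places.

Stack each dimension's contribution:
  +A: nom +22.300 → Σnom=22.300; wc +0.020/-0.090 → slack +0.020/-0.090; half-tol=0.055, Σhalf²=0.003025
  -B: nom -40.400 → Σnom=-18.100; wc +0.282/-0.282 → slack +0.302/-0.372; half-tol=0.282, Σhalf²=0.082549
  -C: nom -12.040 → Σnom=-30.140; wc +0.044/-0.044 → slack +0.346/-0.416; half-tol=0.044, Σhalf²=0.084485
Nominal = -30.140. Worst-case = [-30.140 - 0.416, -30.140 + 0.346] = [-30.556, -29.794]. RSS = √0.084485 = 0.291.

nominal=-30.140 wc=[-30.556,-29.794] rss=0.291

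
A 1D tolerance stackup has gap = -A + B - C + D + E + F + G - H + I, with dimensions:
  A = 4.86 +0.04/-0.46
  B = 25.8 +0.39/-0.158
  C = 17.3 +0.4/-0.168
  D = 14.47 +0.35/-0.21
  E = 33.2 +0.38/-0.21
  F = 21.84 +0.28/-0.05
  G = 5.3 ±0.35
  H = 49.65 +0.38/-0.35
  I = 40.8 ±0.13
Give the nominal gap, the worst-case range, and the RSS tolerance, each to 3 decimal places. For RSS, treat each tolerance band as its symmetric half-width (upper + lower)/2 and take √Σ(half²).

nominal=69.600 wc=[67.672,72.458] rss=0.827

Stack each dimension's contribution:
  -A: nom -4.860 → Σnom=-4.860; wc +0.460/-0.040 → slack +0.460/-0.040; half-tol=0.250, Σhalf²=0.062500
  +B: nom +25.800 → Σnom=20.940; wc +0.390/-0.158 → slack +0.850/-0.198; half-tol=0.274, Σhalf²=0.137576
  -C: nom -17.300 → Σnom=3.640; wc +0.168/-0.400 → slack +1.018/-0.598; half-tol=0.284, Σhalf²=0.218232
  +D: nom +14.470 → Σnom=18.110; wc +0.350/-0.210 → slack +1.368/-0.808; half-tol=0.280, Σhalf²=0.296632
  +E: nom +33.200 → Σnom=51.310; wc +0.380/-0.210 → slack +1.748/-1.018; half-tol=0.295, Σhalf²=0.383657
  +F: nom +21.840 → Σnom=73.150; wc +0.280/-0.050 → slack +2.028/-1.068; half-tol=0.165, Σhalf²=0.410882
  +G: nom +5.300 → Σnom=78.450; wc +0.350/-0.350 → slack +2.378/-1.418; half-tol=0.350, Σhalf²=0.533382
  -H: nom -49.650 → Σnom=28.800; wc +0.350/-0.380 → slack +2.728/-1.798; half-tol=0.365, Σhalf²=0.666607
  +I: nom +40.800 → Σnom=69.600; wc +0.130/-0.130 → slack +2.858/-1.928; half-tol=0.130, Σhalf²=0.683507
Nominal = 69.600. Worst-case = [69.600 - 1.928, 69.600 + 2.858] = [67.672, 72.458]. RSS = √0.683507 = 0.827.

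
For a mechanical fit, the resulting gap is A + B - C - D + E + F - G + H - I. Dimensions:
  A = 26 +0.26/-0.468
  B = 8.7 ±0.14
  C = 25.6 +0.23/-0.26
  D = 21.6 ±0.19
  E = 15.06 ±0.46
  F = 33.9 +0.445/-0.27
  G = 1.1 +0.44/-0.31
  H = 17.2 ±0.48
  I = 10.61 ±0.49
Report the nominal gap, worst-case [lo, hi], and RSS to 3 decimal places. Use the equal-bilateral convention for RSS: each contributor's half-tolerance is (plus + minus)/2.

Stack each dimension's contribution:
  +A: nom +26.000 → Σnom=26.000; wc +0.260/-0.468 → slack +0.260/-0.468; half-tol=0.364, Σhalf²=0.132496
  +B: nom +8.700 → Σnom=34.700; wc +0.140/-0.140 → slack +0.400/-0.608; half-tol=0.140, Σhalf²=0.152096
  -C: nom -25.600 → Σnom=9.100; wc +0.260/-0.230 → slack +0.660/-0.838; half-tol=0.245, Σhalf²=0.212121
  -D: nom -21.600 → Σnom=-12.500; wc +0.190/-0.190 → slack +0.850/-1.028; half-tol=0.190, Σhalf²=0.248221
  +E: nom +15.060 → Σnom=2.560; wc +0.460/-0.460 → slack +1.310/-1.488; half-tol=0.460, Σhalf²=0.459821
  +F: nom +33.900 → Σnom=36.460; wc +0.445/-0.270 → slack +1.755/-1.758; half-tol=0.358, Σhalf²=0.587627
  -G: nom -1.100 → Σnom=35.360; wc +0.310/-0.440 → slack +2.065/-2.198; half-tol=0.375, Σhalf²=0.728252
  +H: nom +17.200 → Σnom=52.560; wc +0.480/-0.480 → slack +2.545/-2.678; half-tol=0.480, Σhalf²=0.958652
  -I: nom -10.610 → Σnom=41.950; wc +0.490/-0.490 → slack +3.035/-3.168; half-tol=0.490, Σhalf²=1.198752
Nominal = 41.950. Worst-case = [41.950 - 3.168, 41.950 + 3.035] = [38.782, 44.985]. RSS = √1.198752 = 1.095.

nominal=41.950 wc=[38.782,44.985] rss=1.095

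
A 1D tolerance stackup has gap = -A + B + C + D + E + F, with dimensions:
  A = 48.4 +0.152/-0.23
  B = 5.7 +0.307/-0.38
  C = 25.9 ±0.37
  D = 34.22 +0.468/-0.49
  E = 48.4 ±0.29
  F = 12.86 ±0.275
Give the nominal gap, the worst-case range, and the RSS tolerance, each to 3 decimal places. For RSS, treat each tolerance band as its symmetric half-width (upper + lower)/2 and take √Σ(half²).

nominal=78.680 wc=[76.723,80.620] rss=0.825

Stack each dimension's contribution:
  -A: nom -48.400 → Σnom=-48.400; wc +0.230/-0.152 → slack +0.230/-0.152; half-tol=0.191, Σhalf²=0.036481
  +B: nom +5.700 → Σnom=-42.700; wc +0.307/-0.380 → slack +0.537/-0.532; half-tol=0.344, Σhalf²=0.154473
  +C: nom +25.900 → Σnom=-16.800; wc +0.370/-0.370 → slack +0.907/-0.902; half-tol=0.370, Σhalf²=0.291373
  +D: nom +34.220 → Σnom=17.420; wc +0.468/-0.490 → slack +1.375/-1.392; half-tol=0.479, Σhalf²=0.520814
  +E: nom +48.400 → Σnom=65.820; wc +0.290/-0.290 → slack +1.665/-1.682; half-tol=0.290, Σhalf²=0.604914
  +F: nom +12.860 → Σnom=78.680; wc +0.275/-0.275 → slack +1.940/-1.957; half-tol=0.275, Σhalf²=0.680539
Nominal = 78.680. Worst-case = [78.680 - 1.957, 78.680 + 1.940] = [76.723, 80.620]. RSS = √0.680539 = 0.825.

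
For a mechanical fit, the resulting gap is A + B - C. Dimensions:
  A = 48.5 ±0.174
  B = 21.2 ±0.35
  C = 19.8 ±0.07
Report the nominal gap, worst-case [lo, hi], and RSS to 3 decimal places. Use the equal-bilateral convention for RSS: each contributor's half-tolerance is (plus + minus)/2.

Stack each dimension's contribution:
  +A: nom +48.500 → Σnom=48.500; wc +0.174/-0.174 → slack +0.174/-0.174; half-tol=0.174, Σhalf²=0.030276
  +B: nom +21.200 → Σnom=69.700; wc +0.350/-0.350 → slack +0.524/-0.524; half-tol=0.350, Σhalf²=0.152776
  -C: nom -19.800 → Σnom=49.900; wc +0.070/-0.070 → slack +0.594/-0.594; half-tol=0.070, Σhalf²=0.157676
Nominal = 49.900. Worst-case = [49.900 - 0.594, 49.900 + 0.594] = [49.306, 50.494]. RSS = √0.157676 = 0.397.

nominal=49.900 wc=[49.306,50.494] rss=0.397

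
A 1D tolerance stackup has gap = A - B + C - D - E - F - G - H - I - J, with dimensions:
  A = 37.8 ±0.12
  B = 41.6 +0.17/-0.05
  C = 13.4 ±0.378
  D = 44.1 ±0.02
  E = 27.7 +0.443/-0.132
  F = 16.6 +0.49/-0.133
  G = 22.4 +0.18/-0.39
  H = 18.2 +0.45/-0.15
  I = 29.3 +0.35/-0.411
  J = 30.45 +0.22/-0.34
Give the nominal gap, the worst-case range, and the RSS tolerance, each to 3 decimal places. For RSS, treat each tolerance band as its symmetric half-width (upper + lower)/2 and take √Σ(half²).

Stack each dimension's contribution:
  +A: nom +37.800 → Σnom=37.800; wc +0.120/-0.120 → slack +0.120/-0.120; half-tol=0.120, Σhalf²=0.014400
  -B: nom -41.600 → Σnom=-3.800; wc +0.050/-0.170 → slack +0.170/-0.290; half-tol=0.110, Σhalf²=0.026500
  +C: nom +13.400 → Σnom=9.600; wc +0.378/-0.378 → slack +0.548/-0.668; half-tol=0.378, Σhalf²=0.169384
  -D: nom -44.100 → Σnom=-34.500; wc +0.020/-0.020 → slack +0.568/-0.688; half-tol=0.020, Σhalf²=0.169784
  -E: nom -27.700 → Σnom=-62.200; wc +0.132/-0.443 → slack +0.700/-1.131; half-tol=0.287, Σhalf²=0.252440
  -F: nom -16.600 → Σnom=-78.800; wc +0.133/-0.490 → slack +0.833/-1.621; half-tol=0.311, Σhalf²=0.349473
  -G: nom -22.400 → Σnom=-101.200; wc +0.390/-0.180 → slack +1.223/-1.801; half-tol=0.285, Σhalf²=0.430698
  -H: nom -18.200 → Σnom=-119.400; wc +0.150/-0.450 → slack +1.373/-2.251; half-tol=0.300, Σhalf²=0.520698
  -I: nom -29.300 → Σnom=-148.700; wc +0.411/-0.350 → slack +1.784/-2.601; half-tol=0.380, Σhalf²=0.665478
  -J: nom -30.450 → Σnom=-179.150; wc +0.340/-0.220 → slack +2.124/-2.821; half-tol=0.280, Σhalf²=0.743878
Nominal = -179.150. Worst-case = [-179.150 - 2.821, -179.150 + 2.124] = [-181.971, -177.026]. RSS = √0.743878 = 0.862.

nominal=-179.150 wc=[-181.971,-177.026] rss=0.862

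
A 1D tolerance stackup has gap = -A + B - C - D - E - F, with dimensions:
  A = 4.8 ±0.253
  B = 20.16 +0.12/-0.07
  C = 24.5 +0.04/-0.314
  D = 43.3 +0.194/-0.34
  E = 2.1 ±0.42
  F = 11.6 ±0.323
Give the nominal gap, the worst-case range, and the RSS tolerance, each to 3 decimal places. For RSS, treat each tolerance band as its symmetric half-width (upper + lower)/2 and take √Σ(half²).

Stack each dimension's contribution:
  -A: nom -4.800 → Σnom=-4.800; wc +0.253/-0.253 → slack +0.253/-0.253; half-tol=0.253, Σhalf²=0.064009
  +B: nom +20.160 → Σnom=15.360; wc +0.120/-0.070 → slack +0.373/-0.323; half-tol=0.095, Σhalf²=0.073034
  -C: nom -24.500 → Σnom=-9.140; wc +0.314/-0.040 → slack +0.687/-0.363; half-tol=0.177, Σhalf²=0.104363
  -D: nom -43.300 → Σnom=-52.440; wc +0.340/-0.194 → slack +1.027/-0.557; half-tol=0.267, Σhalf²=0.175652
  -E: nom -2.100 → Σnom=-54.540; wc +0.420/-0.420 → slack +1.447/-0.977; half-tol=0.420, Σhalf²=0.352052
  -F: nom -11.600 → Σnom=-66.140; wc +0.323/-0.323 → slack +1.770/-1.300; half-tol=0.323, Σhalf²=0.456381
Nominal = -66.140. Worst-case = [-66.140 - 1.300, -66.140 + 1.770] = [-67.440, -64.370]. RSS = √0.456381 = 0.676.

nominal=-66.140 wc=[-67.440,-64.370] rss=0.676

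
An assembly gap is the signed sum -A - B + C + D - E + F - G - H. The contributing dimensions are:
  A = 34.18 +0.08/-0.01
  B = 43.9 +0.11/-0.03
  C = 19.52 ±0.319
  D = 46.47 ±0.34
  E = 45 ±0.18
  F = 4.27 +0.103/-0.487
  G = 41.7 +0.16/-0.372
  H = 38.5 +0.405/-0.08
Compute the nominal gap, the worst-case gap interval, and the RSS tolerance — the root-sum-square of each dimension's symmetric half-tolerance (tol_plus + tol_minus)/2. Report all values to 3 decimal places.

nominal=-133.020 wc=[-135.101,-131.586] rss=0.688

Stack each dimension's contribution:
  -A: nom -34.180 → Σnom=-34.180; wc +0.010/-0.080 → slack +0.010/-0.080; half-tol=0.045, Σhalf²=0.002025
  -B: nom -43.900 → Σnom=-78.080; wc +0.030/-0.110 → slack +0.040/-0.190; half-tol=0.070, Σhalf²=0.006925
  +C: nom +19.520 → Σnom=-58.560; wc +0.319/-0.319 → slack +0.359/-0.509; half-tol=0.319, Σhalf²=0.108686
  +D: nom +46.470 → Σnom=-12.090; wc +0.340/-0.340 → slack +0.699/-0.849; half-tol=0.340, Σhalf²=0.224286
  -E: nom -45.000 → Σnom=-57.090; wc +0.180/-0.180 → slack +0.879/-1.029; half-tol=0.180, Σhalf²=0.256686
  +F: nom +4.270 → Σnom=-52.820; wc +0.103/-0.487 → slack +0.982/-1.516; half-tol=0.295, Σhalf²=0.343711
  -G: nom -41.700 → Σnom=-94.520; wc +0.372/-0.160 → slack +1.354/-1.676; half-tol=0.266, Σhalf²=0.414467
  -H: nom -38.500 → Σnom=-133.020; wc +0.080/-0.405 → slack +1.434/-2.081; half-tol=0.243, Σhalf²=0.473273
Nominal = -133.020. Worst-case = [-133.020 - 2.081, -133.020 + 1.434] = [-135.101, -131.586]. RSS = √0.473273 = 0.688.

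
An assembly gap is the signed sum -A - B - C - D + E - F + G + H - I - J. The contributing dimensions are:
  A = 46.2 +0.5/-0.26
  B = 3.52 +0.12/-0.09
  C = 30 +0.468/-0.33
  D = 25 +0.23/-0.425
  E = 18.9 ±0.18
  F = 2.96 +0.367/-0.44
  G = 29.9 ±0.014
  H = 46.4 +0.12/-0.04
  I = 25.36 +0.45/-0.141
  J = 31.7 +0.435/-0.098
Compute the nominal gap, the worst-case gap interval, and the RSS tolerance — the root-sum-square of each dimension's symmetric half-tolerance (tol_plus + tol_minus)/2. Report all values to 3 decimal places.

Stack each dimension's contribution:
  -A: nom -46.200 → Σnom=-46.200; wc +0.260/-0.500 → slack +0.260/-0.500; half-tol=0.380, Σhalf²=0.144400
  -B: nom -3.520 → Σnom=-49.720; wc +0.090/-0.120 → slack +0.350/-0.620; half-tol=0.105, Σhalf²=0.155425
  -C: nom -30.000 → Σnom=-79.720; wc +0.330/-0.468 → slack +0.680/-1.088; half-tol=0.399, Σhalf²=0.314626
  -D: nom -25.000 → Σnom=-104.720; wc +0.425/-0.230 → slack +1.105/-1.318; half-tol=0.328, Σhalf²=0.421882
  +E: nom +18.900 → Σnom=-85.820; wc +0.180/-0.180 → slack +1.285/-1.498; half-tol=0.180, Σhalf²=0.454282
  -F: nom -2.960 → Σnom=-88.780; wc +0.440/-0.367 → slack +1.725/-1.865; half-tol=0.403, Σhalf²=0.617094
  +G: nom +29.900 → Σnom=-58.880; wc +0.014/-0.014 → slack +1.739/-1.879; half-tol=0.014, Σhalf²=0.617290
  +H: nom +46.400 → Σnom=-12.480; wc +0.120/-0.040 → slack +1.859/-1.919; half-tol=0.080, Σhalf²=0.623690
  -I: nom -25.360 → Σnom=-37.840; wc +0.141/-0.450 → slack +2.000/-2.369; half-tol=0.295, Σhalf²=0.711011
  -J: nom -31.700 → Σnom=-69.540; wc +0.098/-0.435 → slack +2.098/-2.804; half-tol=0.267, Σhalf²=0.782033
Nominal = -69.540. Worst-case = [-69.540 - 2.804, -69.540 + 2.098] = [-72.344, -67.442]. RSS = √0.782033 = 0.884.

nominal=-69.540 wc=[-72.344,-67.442] rss=0.884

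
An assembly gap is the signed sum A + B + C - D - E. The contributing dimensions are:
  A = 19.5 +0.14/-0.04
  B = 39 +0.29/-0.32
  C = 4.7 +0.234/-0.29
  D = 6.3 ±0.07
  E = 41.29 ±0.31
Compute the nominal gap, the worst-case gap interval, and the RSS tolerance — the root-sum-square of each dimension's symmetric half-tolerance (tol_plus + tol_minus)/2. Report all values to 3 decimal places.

nominal=15.610 wc=[14.580,16.654] rss=0.520

Stack each dimension's contribution:
  +A: nom +19.500 → Σnom=19.500; wc +0.140/-0.040 → slack +0.140/-0.040; half-tol=0.090, Σhalf²=0.008100
  +B: nom +39.000 → Σnom=58.500; wc +0.290/-0.320 → slack +0.430/-0.360; half-tol=0.305, Σhalf²=0.101125
  +C: nom +4.700 → Σnom=63.200; wc +0.234/-0.290 → slack +0.664/-0.650; half-tol=0.262, Σhalf²=0.169769
  -D: nom -6.300 → Σnom=56.900; wc +0.070/-0.070 → slack +0.734/-0.720; half-tol=0.070, Σhalf²=0.174669
  -E: nom -41.290 → Σnom=15.610; wc +0.310/-0.310 → slack +1.044/-1.030; half-tol=0.310, Σhalf²=0.270769
Nominal = 15.610. Worst-case = [15.610 - 1.030, 15.610 + 1.044] = [14.580, 16.654]. RSS = √0.270769 = 0.520.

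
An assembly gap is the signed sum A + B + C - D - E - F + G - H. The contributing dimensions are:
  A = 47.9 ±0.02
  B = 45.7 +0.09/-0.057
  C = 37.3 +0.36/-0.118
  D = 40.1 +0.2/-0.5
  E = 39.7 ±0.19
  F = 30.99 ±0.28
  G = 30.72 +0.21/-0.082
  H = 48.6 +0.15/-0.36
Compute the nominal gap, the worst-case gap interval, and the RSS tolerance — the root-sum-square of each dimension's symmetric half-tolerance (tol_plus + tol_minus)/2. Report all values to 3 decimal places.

Stack each dimension's contribution:
  +A: nom +47.900 → Σnom=47.900; wc +0.020/-0.020 → slack +0.020/-0.020; half-tol=0.020, Σhalf²=0.000400
  +B: nom +45.700 → Σnom=93.600; wc +0.090/-0.057 → slack +0.110/-0.077; half-tol=0.073, Σhalf²=0.005802
  +C: nom +37.300 → Σnom=130.900; wc +0.360/-0.118 → slack +0.470/-0.195; half-tol=0.239, Σhalf²=0.062923
  -D: nom -40.100 → Σnom=90.800; wc +0.500/-0.200 → slack +0.970/-0.395; half-tol=0.350, Σhalf²=0.185423
  -E: nom -39.700 → Σnom=51.100; wc +0.190/-0.190 → slack +1.160/-0.585; half-tol=0.190, Σhalf²=0.221523
  -F: nom -30.990 → Σnom=20.110; wc +0.280/-0.280 → slack +1.440/-0.865; half-tol=0.280, Σhalf²=0.299923
  +G: nom +30.720 → Σnom=50.830; wc +0.210/-0.082 → slack +1.650/-0.947; half-tol=0.146, Σhalf²=0.321239
  -H: nom -48.600 → Σnom=2.230; wc +0.360/-0.150 → slack +2.010/-1.097; half-tol=0.255, Σhalf²=0.386264
Nominal = 2.230. Worst-case = [2.230 - 1.097, 2.230 + 2.010] = [1.133, 4.240]. RSS = √0.386264 = 0.622.

nominal=2.230 wc=[1.133,4.240] rss=0.622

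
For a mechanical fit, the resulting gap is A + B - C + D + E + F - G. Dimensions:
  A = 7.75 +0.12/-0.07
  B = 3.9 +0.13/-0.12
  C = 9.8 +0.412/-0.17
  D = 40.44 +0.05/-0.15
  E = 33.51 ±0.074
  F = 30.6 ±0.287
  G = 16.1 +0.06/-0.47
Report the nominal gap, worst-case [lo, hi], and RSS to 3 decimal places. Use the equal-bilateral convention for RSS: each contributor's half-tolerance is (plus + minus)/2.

nominal=90.300 wc=[89.127,91.601] rss=0.527

Stack each dimension's contribution:
  +A: nom +7.750 → Σnom=7.750; wc +0.120/-0.070 → slack +0.120/-0.070; half-tol=0.095, Σhalf²=0.009025
  +B: nom +3.900 → Σnom=11.650; wc +0.130/-0.120 → slack +0.250/-0.190; half-tol=0.125, Σhalf²=0.024650
  -C: nom -9.800 → Σnom=1.850; wc +0.170/-0.412 → slack +0.420/-0.602; half-tol=0.291, Σhalf²=0.109331
  +D: nom +40.440 → Σnom=42.290; wc +0.050/-0.150 → slack +0.470/-0.752; half-tol=0.100, Σhalf²=0.119331
  +E: nom +33.510 → Σnom=75.800; wc +0.074/-0.074 → slack +0.544/-0.826; half-tol=0.074, Σhalf²=0.124807
  +F: nom +30.600 → Σnom=106.400; wc +0.287/-0.287 → slack +0.831/-1.113; half-tol=0.287, Σhalf²=0.207176
  -G: nom -16.100 → Σnom=90.300; wc +0.470/-0.060 → slack +1.301/-1.173; half-tol=0.265, Σhalf²=0.277401
Nominal = 90.300. Worst-case = [90.300 - 1.173, 90.300 + 1.301] = [89.127, 91.601]. RSS = √0.277401 = 0.527.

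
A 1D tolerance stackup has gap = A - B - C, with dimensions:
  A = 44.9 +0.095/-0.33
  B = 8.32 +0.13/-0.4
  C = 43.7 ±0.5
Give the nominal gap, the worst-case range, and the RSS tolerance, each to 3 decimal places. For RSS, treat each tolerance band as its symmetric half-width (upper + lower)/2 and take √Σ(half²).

nominal=-7.120 wc=[-8.080,-6.125] rss=0.604

Stack each dimension's contribution:
  +A: nom +44.900 → Σnom=44.900; wc +0.095/-0.330 → slack +0.095/-0.330; half-tol=0.213, Σhalf²=0.045156
  -B: nom -8.320 → Σnom=36.580; wc +0.400/-0.130 → slack +0.495/-0.460; half-tol=0.265, Σhalf²=0.115381
  -C: nom -43.700 → Σnom=-7.120; wc +0.500/-0.500 → slack +0.995/-0.960; half-tol=0.500, Σhalf²=0.365381
Nominal = -7.120. Worst-case = [-7.120 - 0.960, -7.120 + 0.995] = [-8.080, -6.125]. RSS = √0.365381 = 0.604.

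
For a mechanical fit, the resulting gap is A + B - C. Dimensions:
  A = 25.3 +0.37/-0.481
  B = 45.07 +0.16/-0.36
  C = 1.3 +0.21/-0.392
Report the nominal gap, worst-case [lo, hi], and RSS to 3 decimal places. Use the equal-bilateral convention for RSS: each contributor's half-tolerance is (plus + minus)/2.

Stack each dimension's contribution:
  +A: nom +25.300 → Σnom=25.300; wc +0.370/-0.481 → slack +0.370/-0.481; half-tol=0.425, Σhalf²=0.181050
  +B: nom +45.070 → Σnom=70.370; wc +0.160/-0.360 → slack +0.530/-0.841; half-tol=0.260, Σhalf²=0.248650
  -C: nom -1.300 → Σnom=69.070; wc +0.392/-0.210 → slack +0.922/-1.051; half-tol=0.301, Σhalf²=0.339251
Nominal = 69.070. Worst-case = [69.070 - 1.051, 69.070 + 0.922] = [68.019, 69.992]. RSS = √0.339251 = 0.582.

nominal=69.070 wc=[68.019,69.992] rss=0.582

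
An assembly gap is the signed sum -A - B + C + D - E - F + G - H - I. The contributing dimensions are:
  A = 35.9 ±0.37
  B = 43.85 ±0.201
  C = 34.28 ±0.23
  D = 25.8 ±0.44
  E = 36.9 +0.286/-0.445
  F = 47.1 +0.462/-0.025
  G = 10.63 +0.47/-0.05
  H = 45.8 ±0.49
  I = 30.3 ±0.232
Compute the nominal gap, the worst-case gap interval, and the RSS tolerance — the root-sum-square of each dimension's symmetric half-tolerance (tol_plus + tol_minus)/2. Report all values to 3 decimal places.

Stack each dimension's contribution:
  -A: nom -35.900 → Σnom=-35.900; wc +0.370/-0.370 → slack +0.370/-0.370; half-tol=0.370, Σhalf²=0.136900
  -B: nom -43.850 → Σnom=-79.750; wc +0.201/-0.201 → slack +0.571/-0.571; half-tol=0.201, Σhalf²=0.177301
  +C: nom +34.280 → Σnom=-45.470; wc +0.230/-0.230 → slack +0.801/-0.801; half-tol=0.230, Σhalf²=0.230201
  +D: nom +25.800 → Σnom=-19.670; wc +0.440/-0.440 → slack +1.241/-1.241; half-tol=0.440, Σhalf²=0.423801
  -E: nom -36.900 → Σnom=-56.570; wc +0.445/-0.286 → slack +1.686/-1.527; half-tol=0.365, Σhalf²=0.557391
  -F: nom -47.100 → Σnom=-103.670; wc +0.025/-0.462 → slack +1.711/-1.989; half-tol=0.244, Σhalf²=0.616684
  +G: nom +10.630 → Σnom=-93.040; wc +0.470/-0.050 → slack +2.181/-2.039; half-tol=0.260, Σhalf²=0.684284
  -H: nom -45.800 → Σnom=-138.840; wc +0.490/-0.490 → slack +2.671/-2.529; half-tol=0.490, Σhalf²=0.924384
  -I: nom -30.300 → Σnom=-169.140; wc +0.232/-0.232 → slack +2.903/-2.761; half-tol=0.232, Σhalf²=0.978208
Nominal = -169.140. Worst-case = [-169.140 - 2.761, -169.140 + 2.903] = [-171.901, -166.237]. RSS = √0.978208 = 0.989.

nominal=-169.140 wc=[-171.901,-166.237] rss=0.989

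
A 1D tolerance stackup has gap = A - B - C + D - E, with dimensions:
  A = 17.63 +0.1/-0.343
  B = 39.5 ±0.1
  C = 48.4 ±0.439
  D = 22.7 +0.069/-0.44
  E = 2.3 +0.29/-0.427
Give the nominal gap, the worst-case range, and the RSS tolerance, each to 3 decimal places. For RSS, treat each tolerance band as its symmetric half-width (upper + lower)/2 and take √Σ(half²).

Stack each dimension's contribution:
  +A: nom +17.630 → Σnom=17.630; wc +0.100/-0.343 → slack +0.100/-0.343; half-tol=0.222, Σhalf²=0.049062
  -B: nom -39.500 → Σnom=-21.870; wc +0.100/-0.100 → slack +0.200/-0.443; half-tol=0.100, Σhalf²=0.059062
  -C: nom -48.400 → Σnom=-70.270; wc +0.439/-0.439 → slack +0.639/-0.882; half-tol=0.439, Σhalf²=0.251783
  +D: nom +22.700 → Σnom=-47.570; wc +0.069/-0.440 → slack +0.708/-1.322; half-tol=0.255, Σhalf²=0.316554
  -E: nom -2.300 → Σnom=-49.870; wc +0.427/-0.290 → slack +1.135/-1.612; half-tol=0.358, Σhalf²=0.445076
Nominal = -49.870. Worst-case = [-49.870 - 1.612, -49.870 + 1.135] = [-51.482, -48.735]. RSS = √0.445076 = 0.667.

nominal=-49.870 wc=[-51.482,-48.735] rss=0.667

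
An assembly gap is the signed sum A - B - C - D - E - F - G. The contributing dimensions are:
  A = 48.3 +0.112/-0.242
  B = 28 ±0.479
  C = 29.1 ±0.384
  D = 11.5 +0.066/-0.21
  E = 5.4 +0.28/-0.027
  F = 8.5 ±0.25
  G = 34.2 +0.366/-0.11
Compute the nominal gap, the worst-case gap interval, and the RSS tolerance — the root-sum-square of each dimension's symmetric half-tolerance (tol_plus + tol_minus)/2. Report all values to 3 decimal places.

nominal=-68.400 wc=[-70.467,-66.828] rss=0.755

Stack each dimension's contribution:
  +A: nom +48.300 → Σnom=48.300; wc +0.112/-0.242 → slack +0.112/-0.242; half-tol=0.177, Σhalf²=0.031329
  -B: nom -28.000 → Σnom=20.300; wc +0.479/-0.479 → slack +0.591/-0.721; half-tol=0.479, Σhalf²=0.260770
  -C: nom -29.100 → Σnom=-8.800; wc +0.384/-0.384 → slack +0.975/-1.105; half-tol=0.384, Σhalf²=0.408226
  -D: nom -11.500 → Σnom=-20.300; wc +0.210/-0.066 → slack +1.185/-1.171; half-tol=0.138, Σhalf²=0.427270
  -E: nom -5.400 → Σnom=-25.700; wc +0.027/-0.280 → slack +1.212/-1.451; half-tol=0.154, Σhalf²=0.450832
  -F: nom -8.500 → Σnom=-34.200; wc +0.250/-0.250 → slack +1.462/-1.701; half-tol=0.250, Σhalf²=0.513332
  -G: nom -34.200 → Σnom=-68.400; wc +0.110/-0.366 → slack +1.572/-2.067; half-tol=0.238, Σhalf²=0.569976
Nominal = -68.400. Worst-case = [-68.400 - 2.067, -68.400 + 1.572] = [-70.467, -66.828]. RSS = √0.569976 = 0.755.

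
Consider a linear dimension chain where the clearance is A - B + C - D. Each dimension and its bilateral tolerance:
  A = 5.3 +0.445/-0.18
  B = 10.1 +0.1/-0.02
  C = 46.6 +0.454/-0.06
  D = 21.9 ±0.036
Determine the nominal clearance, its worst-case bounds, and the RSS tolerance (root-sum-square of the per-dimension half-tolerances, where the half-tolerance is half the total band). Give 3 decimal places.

nominal=19.900 wc=[19.524,20.855] rss=0.411

Stack each dimension's contribution:
  +A: nom +5.300 → Σnom=5.300; wc +0.445/-0.180 → slack +0.445/-0.180; half-tol=0.312, Σhalf²=0.097656
  -B: nom -10.100 → Σnom=-4.800; wc +0.020/-0.100 → slack +0.465/-0.280; half-tol=0.060, Σhalf²=0.101256
  +C: nom +46.600 → Σnom=41.800; wc +0.454/-0.060 → slack +0.919/-0.340; half-tol=0.257, Σhalf²=0.167305
  -D: nom -21.900 → Σnom=19.900; wc +0.036/-0.036 → slack +0.955/-0.376; half-tol=0.036, Σhalf²=0.168601
Nominal = 19.900. Worst-case = [19.900 - 0.376, 19.900 + 0.955] = [19.524, 20.855]. RSS = √0.168601 = 0.411.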